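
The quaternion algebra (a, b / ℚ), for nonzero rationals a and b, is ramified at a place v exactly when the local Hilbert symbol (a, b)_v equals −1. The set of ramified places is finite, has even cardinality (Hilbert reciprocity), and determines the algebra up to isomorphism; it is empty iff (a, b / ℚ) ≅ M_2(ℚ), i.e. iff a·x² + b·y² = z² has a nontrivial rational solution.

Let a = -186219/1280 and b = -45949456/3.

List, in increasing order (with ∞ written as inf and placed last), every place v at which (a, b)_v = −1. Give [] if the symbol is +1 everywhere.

Mod squares: a ≡ -95, b ≡ -175827. Check v ∈ {∞, 2, 3, 5, 7, 11, 19, 29, 43, 47}.
v=19: a=19^1·(≡14), b=19^0·(≡10) mod 19; (14|19)=-1, (10|19)=-1; (−1)^{1·0·9}·(-1)^0·(-1)^1 = -1.
v=29: a=29^0·(≡12), b=29^1·(≡3) mod 29; (12|29)=-1, (3|29)=-1; (−1)^{0·1·14}·(-1)^1·(-1)^0 = -1.
v=3: a=3^4·(≡1), b=3^-1·(≡2) mod 3; (1|3)=+1, (2|3)=-1; (−1)^{4·-1·1}·(+1)^-1·(-1)^4 = +1.
v=7: a=7^0·(≡5), b=7^2·(≡6) mod 7; (5|7)=-1, (6|7)=-1; (−1)^{0·2·3}·(-1)^2·(-1)^0 = +1.
v=43: a=43^0·(≡33), b=43^1·(≡29) mod 43; (33|43)=-1, (29|43)=-1; (−1)^{0·1·21}·(-1)^1·(-1)^0 = -1.
v=2: v_2(a)=-8, v_2(b)=4; units ≡ 1, 5 (mod 8); ε·ε+αω+βω = 0·0+-8·1+4·0 ≡ 0  ⇒  (a,b)_2 = +1.
v=∞: -95 < 0 and -175827 < 0  ⇒  (a,b)_∞ = -1.
v=5: a=5^-1·(≡1), b=5^0·(≡3) mod 5; (1|5)=+1, (3|5)=-1; (−1)^{-1·0·2}·(+1)^0·(-1)^-1 = -1.
v=47: a=47^0·(≡38), b=47^1·(≡31) mod 47; (38|47)=-1, (31|47)=-1; (−1)^{0·1·23}·(-1)^1·(-1)^0 = -1.
v=11: a=11^2·(≡3), b=11^0·(≡10) mod 11; (3|11)=+1, (10|11)=-1; (−1)^{2·0·5}·(+1)^0·(-1)^2 = +1.
|Ram(-95, -175827)| = 6, even; anisotropic at {5, 19, 29, 43, 47, ∞}.

[5, 19, 29, 43, 47, inf]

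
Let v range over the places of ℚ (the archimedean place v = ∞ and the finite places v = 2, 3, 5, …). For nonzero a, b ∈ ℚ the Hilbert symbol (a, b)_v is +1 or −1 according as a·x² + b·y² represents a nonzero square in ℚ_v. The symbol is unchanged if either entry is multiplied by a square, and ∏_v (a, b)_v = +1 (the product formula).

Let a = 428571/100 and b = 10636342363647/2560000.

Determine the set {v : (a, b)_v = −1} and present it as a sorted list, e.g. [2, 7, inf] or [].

[2, 11, 13, 37]

Mod squares: a ≡ 5291, b ≡ 143. Check v ∈ {∞, 2, 3, 5, 7, 11, 13, 37}.
v=13: a=13^1·(≡10), b=13^3·(≡8) mod 13; (10|13)=+1, (8|13)=-1; (−1)^{1·3·6}·(+1)^3·(-1)^1 = -1.
v=37: a=37^1·(≡20), b=37^2·(≡23) mod 37; (20|37)=-1, (23|37)=-1; (−1)^{1·2·18}·(-1)^2·(-1)^1 = -1.
v=∞: 5291 > 0 and 143 > 0  ⇒  (a,b)_∞ = +1.
v=11: a=11^1·(≡10), b=11^1·(≡7) mod 11; (10|11)=-1, (7|11)=-1; (−1)^{1·1·5}·(-1)^1·(-1)^1 = -1.
v=2: v_2(a)=-2, v_2(b)=-12; units ≡ 3, 7 (mod 8); ε·ε+αω+βω = 1·1+-2·0+-12·1 ≡ 1  ⇒  (a,b)_2 = -1.
v=3: a=3^4·(≡2), b=3^8·(≡2) mod 3; (2|3)=-1, (2|3)=-1; (−1)^{4·8·1}·(-1)^8·(-1)^4 = +1.
v=7: a=7^0·(≡5), b=7^2·(≡5) mod 7; (5|7)=-1, (5|7)=-1; (−1)^{0·2·3}·(-1)^2·(-1)^0 = +1.
v=5: a=5^-2·(≡4), b=5^-4·(≡2) mod 5; (4|5)=+1, (2|5)=-1; (−1)^{-2·-4·2}·(+1)^-4·(-1)^-2 = +1.
(5291, 143 / ℚ) ramifies at {2, 11, 13, 37}: a division algebra.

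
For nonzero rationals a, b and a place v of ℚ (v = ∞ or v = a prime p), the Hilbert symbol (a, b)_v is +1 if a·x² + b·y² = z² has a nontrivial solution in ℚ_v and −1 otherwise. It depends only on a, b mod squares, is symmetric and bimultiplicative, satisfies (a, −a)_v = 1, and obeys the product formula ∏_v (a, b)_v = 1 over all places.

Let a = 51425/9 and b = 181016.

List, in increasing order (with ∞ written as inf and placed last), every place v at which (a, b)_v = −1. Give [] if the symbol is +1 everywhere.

(a, b) ≡ (17, 374) mod (ℚ^×)²; places V = {2, 3, 5, 11, 17, ∞}.
(a,b)_∞: sgn(17)=+, sgn(374)=+, so +1.
(a,b)_17: α=1, u≡15; β=1, v≡6 (mod 17); (15|17)=+1, (6|17)=-1; sign (−1)^0·+1^1·-1^1 = -1.
(a,b)_11: α=2, u≡2; β=3, v≡4 (mod 11); (2|11)=-1, (4|11)=+1; sign (−1)^0·-1^3·+1^2 = -1.
(a,b)_5: α=2, u≡3; β=0, v≡1 (mod 5); (3|5)=-1, (1|5)=+1; sign (−1)^0·-1^0·+1^2 = +1.
(a,b)_2: α=0, β=3; u≡1, v≡3 (mod 8); ε(u)ε(v)=0·1, αω(v)=0·1, βω(u)=3·0; sum ≡ 0  ⇒  +1.
(a,b)_3: α=-2, u≡2; β=0, v≡2 (mod 3); (2|3)=-1, (2|3)=-1; sign (−1)^0·-1^0·-1^-2 = +1.
|Ram(17, 374)| = 2, even; anisotropic at {11, 17}.

[11, 17]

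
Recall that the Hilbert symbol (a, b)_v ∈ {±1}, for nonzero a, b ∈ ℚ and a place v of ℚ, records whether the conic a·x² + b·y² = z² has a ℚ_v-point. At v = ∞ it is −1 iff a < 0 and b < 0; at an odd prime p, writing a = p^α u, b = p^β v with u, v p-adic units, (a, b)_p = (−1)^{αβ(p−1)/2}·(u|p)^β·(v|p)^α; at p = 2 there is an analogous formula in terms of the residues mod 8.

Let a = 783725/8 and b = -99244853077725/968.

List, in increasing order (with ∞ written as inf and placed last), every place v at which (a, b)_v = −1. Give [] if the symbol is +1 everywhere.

Mod squares: a ≡ 62698, b ≡ -52762. Check v ∈ {∞, 2, 3, 5, 11, 23, 29, 31, 37, 47}.
v=∞: 62698 > 0 and -52762 < 0  ⇒  (a,b)_∞ = +1.
v=31: a=31^0·(≡25), b=31^1·(≡11) mod 31; (25|31)=+1, (11|31)=-1; (−1)^{0·1·15}·(+1)^1·(-1)^0 = +1.
v=3: a=3^0·(≡1), b=3^4·(≡2) mod 3; (1|3)=+1, (2|3)=-1; (−1)^{0·4·1}·(+1)^4·(-1)^0 = +1.
v=29: a=29^1·(≡25), b=29^2·(≡27) mod 29; (25|29)=+1, (27|29)=-1; (−1)^{1·2·14}·(+1)^2·(-1)^1 = -1.
v=5: a=5^2·(≡3), b=5^2·(≡2) mod 5; (3|5)=-1, (2|5)=-1; (−1)^{2·2·2}·(-1)^2·(-1)^2 = +1.
v=2: v_2(a)=-3, v_2(b)=-3; units ≡ 5, 3 (mod 8); ε·ε+αω+βω = 0·1+-3·1+-3·1 ≡ 0  ⇒  (a,b)_2 = +1.
v=47: a=47^1·(≡34), b=47^2·(≡10) mod 47; (34|47)=+1, (10|47)=-1; (−1)^{1·2·23}·(+1)^2·(-1)^1 = -1.
v=23: a=23^1·(≡13), b=23^1·(≡8) mod 23; (13|23)=+1, (8|23)=+1; (−1)^{1·1·11}·(+1)^1·(+1)^1 = -1.
v=37: a=37^0·(≡22), b=37^1·(≡8) mod 37; (22|37)=-1, (8|37)=-1; (−1)^{0·1·18}·(-1)^1·(-1)^0 = -1.
v=11: a=11^0·(≡1), b=11^-2·(≡1) mod 11; (1|11)=+1, (1|11)=+1; (−1)^{0·-2·5}·(+1)^-2·(+1)^0 = +1.
Ram(62698, -52762) = {23, 29, 37, 47}; no ℚ_23-point on the conic.

[23, 29, 37, 47]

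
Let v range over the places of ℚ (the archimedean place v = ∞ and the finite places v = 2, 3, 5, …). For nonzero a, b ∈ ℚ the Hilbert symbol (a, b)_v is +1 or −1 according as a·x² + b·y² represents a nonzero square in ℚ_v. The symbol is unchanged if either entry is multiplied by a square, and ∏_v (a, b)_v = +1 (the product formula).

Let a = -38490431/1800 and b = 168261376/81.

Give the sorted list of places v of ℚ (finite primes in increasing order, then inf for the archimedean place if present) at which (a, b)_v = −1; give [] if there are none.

Mod squares: a ≡ -32062, b ≡ 391. Check v ∈ {∞, 2, 3, 5, 7, 17, 23, 41}.
v=23: a=23^1·(≡1), b=23^1·(≡20) mod 23; (1|23)=+1, (20|23)=-1; (−1)^{1·1·11}·(+1)^1·(-1)^1 = +1.
v=17: a=17^1·(≡16), b=17^1·(≡3) mod 17; (16|17)=+1, (3|17)=-1; (−1)^{1·1·8}·(+1)^1·(-1)^1 = -1.
v=7: a=7^4·(≡6), b=7^0·(≡6) mod 7; (6|7)=-1, (6|7)=-1; (−1)^{4·0·3}·(-1)^0·(-1)^4 = +1.
v=41: a=41^1·(≡24), b=41^2·(≡26) mod 41; (24|41)=-1, (26|41)=-1; (−1)^{1·2·20}·(-1)^2·(-1)^1 = -1.
v=3: a=3^-2·(≡2), b=3^-4·(≡1) mod 3; (2|3)=-1, (1|3)=+1; (−1)^{-2·-4·1}·(-1)^-4·(+1)^-2 = +1.
v=∞: -32062 < 0 and 391 > 0  ⇒  (a,b)_∞ = +1.
v=2: v_2(a)=-3, v_2(b)=8; units ≡ 1, 7 (mod 8); ε·ε+αω+βω = 0·1+-3·0+8·0 ≡ 0  ⇒  (a,b)_2 = +1.
v=5: a=5^-2·(≡2), b=5^0·(≡1) mod 5; (2|5)=-1, (1|5)=+1; (−1)^{-2·0·2}·(-1)^0·(+1)^-2 = +1.
Ram(-32062, 391) = {17, 41}; no ℚ_17-point on the conic.

[17, 41]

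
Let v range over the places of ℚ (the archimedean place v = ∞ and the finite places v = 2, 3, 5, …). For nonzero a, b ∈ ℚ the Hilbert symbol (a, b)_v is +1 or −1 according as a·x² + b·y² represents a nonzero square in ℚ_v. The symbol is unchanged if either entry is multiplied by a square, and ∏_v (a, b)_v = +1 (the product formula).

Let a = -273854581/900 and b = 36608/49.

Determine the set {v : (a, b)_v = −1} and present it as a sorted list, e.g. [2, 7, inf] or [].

Mod squares: a ≡ -46189, b ≡ 143. Check v ∈ {∞, 2, 3, 5, 7, 11, 13, 17, 19}.
v=13: a=13^1·(≡3), b=13^1·(≡6) mod 13; (3|13)=+1, (6|13)=-1; (−1)^{1·1·6}·(+1)^1·(-1)^1 = -1.
v=11: a=11^3·(≡9), b=11^1·(≡10) mod 11; (9|11)=+1, (10|11)=-1; (−1)^{3·1·5}·(+1)^1·(-1)^3 = +1.
v=3: a=3^-2·(≡2), b=3^0·(≡2) mod 3; (2|3)=-1, (2|3)=-1; (−1)^{-2·0·1}·(-1)^0·(-1)^-2 = +1.
v=2: v_2(a)=-2, v_2(b)=8; units ≡ 3, 7 (mod 8); ε·ε+αω+βω = 1·1+-2·0+8·1 ≡ 1  ⇒  (a,b)_2 = -1.
v=19: a=19^1·(≡11), b=19^0·(≡3) mod 19; (11|19)=+1, (3|19)=-1; (−1)^{1·0·9}·(+1)^0·(-1)^1 = -1.
v=∞: -46189 < 0 and 143 > 0  ⇒  (a,b)_∞ = +1.
v=17: a=17^1·(≡12), b=17^0·(≡5) mod 17; (12|17)=-1, (5|17)=-1; (−1)^{1·0·8}·(-1)^0·(-1)^1 = -1.
v=7: a=7^2·(≡2), b=7^-2·(≡5) mod 7; (2|7)=+1, (5|7)=-1; (−1)^{2·-2·3}·(+1)^-2·(-1)^2 = +1.
v=5: a=5^-2·(≡4), b=5^0·(≡2) mod 5; (4|5)=+1, (2|5)=-1; (−1)^{-2·0·2}·(+1)^0·(-1)^-2 = +1.
|Ram(-46189, 143)| = 4, even; anisotropic at {2, 13, 17, 19}.

[2, 13, 17, 19]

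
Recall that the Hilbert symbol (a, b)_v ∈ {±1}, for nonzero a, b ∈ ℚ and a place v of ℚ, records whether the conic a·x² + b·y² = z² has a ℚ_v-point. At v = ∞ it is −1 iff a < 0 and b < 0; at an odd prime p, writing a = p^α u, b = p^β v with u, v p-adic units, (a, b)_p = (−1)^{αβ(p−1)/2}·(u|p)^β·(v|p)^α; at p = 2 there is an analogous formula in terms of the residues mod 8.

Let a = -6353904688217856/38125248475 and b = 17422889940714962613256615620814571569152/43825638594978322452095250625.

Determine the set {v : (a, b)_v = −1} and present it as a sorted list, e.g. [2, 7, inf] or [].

(a, b) ≡ (-4389, 43) mod (ℚ^×)²; places V = {2, 3, 5, 7, 11, 17, 19, 31, 43, ∞}.
(a,b)_19: α=-1, u≡1; β=-4, v≡9 (mod 19); (1|19)=+1, (9|19)=+1; sign (−1)^0·+1^-4·+1^-1 = +1.
(a,b)_43: α=2, u≡24; β=5, v≡36 (mod 43); (24|43)=+1, (36|43)=+1; sign (−1)^0·+1^5·+1^2 = +1.
(a,b)_2: α=8, β=26; u≡3, v≡3 (mod 8); ε(u)ε(v)=1·1, αω(v)=8·1, βω(u)=26·1; sum ≡ 1  ⇒  -1.
(a,b)_31: α=-2, u≡22; β=-4, v≡17 (mod 31); (22|31)=-1, (17|31)=-1; sign (−1)^0·-1^-4·-1^-2 = +1.
(a,b)_5: α=-2, u≡1; β=-4, v≡2 (mod 5); (1|5)=+1, (2|5)=-1; sign (−1)^0·+1^-4·-1^-2 = +1.
(a,b)_∞: sgn(-4389)=−, sgn(43)=+, so +1.
(a,b)_11: α=5, u≡10; β=12, v≡10 (mod 11); (10|11)=-1, (10|11)=-1; sign (−1)^0·-1^12·-1^5 = -1.
(a,b)_7: α=3, u≡5; β=6, v≡4 (mod 7); (5|7)=-1, (4|7)=+1; sign (−1)^0·-1^6·+1^3 = +1.
(a,b)_3: α=5, u≡1; β=14, v≡1 (mod 3); (1|3)=+1, (1|3)=+1; sign (−1)^0·+1^14·+1^5 = +1.
(a,b)_17: α=-4, u≡7; β=-12, v≡8 (mod 17); (7|17)=-1, (8|17)=+1; sign (−1)^0·-1^-12·+1^-4 = +1.
(-4389, 43 / ℚ) ramifies at {2, 11}: a division algebra.

[2, 11]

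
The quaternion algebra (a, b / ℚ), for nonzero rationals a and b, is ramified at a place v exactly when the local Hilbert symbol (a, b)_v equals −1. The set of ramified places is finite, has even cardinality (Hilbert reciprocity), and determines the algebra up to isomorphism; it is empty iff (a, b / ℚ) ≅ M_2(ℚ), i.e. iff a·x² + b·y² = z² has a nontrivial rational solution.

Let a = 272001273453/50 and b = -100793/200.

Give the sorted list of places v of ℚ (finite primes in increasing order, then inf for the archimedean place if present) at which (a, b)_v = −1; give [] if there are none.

Mod squares: a ≡ 474266, b ≡ -34. Check v ∈ {∞, 2, 3, 5, 7, 11, 13, 17, 29, 37}.
v=7: a=7^2·(≡1), b=7^2·(≡2) mod 7; (1|7)=+1, (2|7)=+1; (−1)^{2·2·3}·(+1)^2·(+1)^2 = +1.
v=11: a=11^0·(≡5), b=11^2·(≡7) mod 11; (5|11)=+1, (7|11)=-1; (−1)^{0·2·5}·(+1)^2·(-1)^0 = +1.
v=29: a=29^1·(≡15), b=29^0·(≡6) mod 29; (15|29)=-1, (6|29)=+1; (−1)^{1·0·14}·(-1)^0·(+1)^1 = +1.
v=3: a=3^4·(≡2), b=3^0·(≡2) mod 3; (2|3)=-1, (2|3)=-1; (−1)^{4·0·1}·(-1)^0·(-1)^4 = +1.
v=37: a=37^1·(≡11), b=37^0·(≡12) mod 37; (11|37)=+1, (12|37)=+1; (−1)^{1·0·18}·(+1)^0·(+1)^1 = +1.
v=∞: 474266 > 0 and -34 < 0  ⇒  (a,b)_∞ = +1.
v=5: a=5^-2·(≡4), b=5^-2·(≡4) mod 5; (4|5)=+1, (4|5)=+1; (−1)^{-2·-2·2}·(+1)^-2·(+1)^-2 = +1.
v=17: a=17^3·(≡13), b=17^1·(≡16) mod 17; (13|17)=+1, (16|17)=+1; (−1)^{3·1·8}·(+1)^1·(+1)^3 = +1.
v=2: v_2(a)=-1, v_2(b)=-3; units ≡ 5, 7 (mod 8); ε·ε+αω+βω = 0·1+-1·0+-3·1 ≡ 1  ⇒  (a,b)_2 = -1.
v=13: a=13^1·(≡1), b=13^0·(≡7) mod 13; (1|13)=+1, (7|13)=-1; (−1)^{1·0·6}·(+1)^0·(-1)^1 = -1.
(474266, -34 / ℚ) ramifies at {2, 13}: a division algebra.

[2, 13]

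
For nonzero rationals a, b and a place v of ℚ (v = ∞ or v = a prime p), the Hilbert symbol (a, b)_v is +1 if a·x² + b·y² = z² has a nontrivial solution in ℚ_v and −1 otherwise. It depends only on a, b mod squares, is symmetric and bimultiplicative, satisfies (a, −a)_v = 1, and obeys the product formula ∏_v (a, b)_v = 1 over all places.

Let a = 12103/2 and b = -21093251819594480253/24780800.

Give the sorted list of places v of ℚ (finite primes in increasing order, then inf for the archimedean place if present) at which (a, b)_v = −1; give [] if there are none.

[3, 19]

Mod squares: a ≡ 494, b ≡ -25194. Check v ∈ {∞, 2, 3, 5, 7, 11, 13, 17, 19, 23}.
v=5: a=5^0·(≡4), b=5^-2·(≡1) mod 5; (4|5)=+1, (1|5)=+1; (−1)^{0·-2·2}·(+1)^-2·(+1)^0 = +1.
v=7: a=7^2·(≡1), b=7^8·(≡6) mod 7; (1|7)=+1, (6|7)=-1; (−1)^{2·8·3}·(+1)^8·(-1)^2 = +1.
v=11: a=11^0·(≡7), b=11^-2·(≡10) mod 11; (7|11)=-1, (10|11)=-1; (−1)^{0·-2·5}·(-1)^-2·(-1)^0 = +1.
v=3: a=3^0·(≡2), b=3^3·(≡2) mod 3; (2|3)=-1, (2|3)=-1; (−1)^{0·3·1}·(-1)^3·(-1)^0 = -1.
v=19: a=19^1·(≡5), b=19^3·(≡4) mod 19; (5|19)=+1, (4|19)=+1; (−1)^{1·3·9}·(+1)^3·(+1)^1 = -1.
v=13: a=13^1·(≡4), b=13^3·(≡4) mod 13; (4|13)=+1, (4|13)=+1; (−1)^{1·3·6}·(+1)^3·(+1)^1 = +1.
v=23: a=23^0·(≡14), b=23^2·(≡15) mod 23; (14|23)=-1, (15|23)=-1; (−1)^{0·2·11}·(-1)^2·(-1)^0 = +1.
v=17: a=17^0·(≡8), b=17^1·(≡14) mod 17; (8|17)=+1, (14|17)=-1; (−1)^{0·1·8}·(+1)^1·(-1)^0 = +1.
v=∞: 494 > 0 and -25194 < 0  ⇒  (a,b)_∞ = +1.
v=2: v_2(a)=-1, v_2(b)=-13; units ≡ 7, 3 (mod 8); ε·ε+αω+βω = 1·1+-1·1+-13·0 ≡ 0  ⇒  (a,b)_2 = +1.
Ram(494, -25194) = {3, 19}; no ℚ_3-point on the conic.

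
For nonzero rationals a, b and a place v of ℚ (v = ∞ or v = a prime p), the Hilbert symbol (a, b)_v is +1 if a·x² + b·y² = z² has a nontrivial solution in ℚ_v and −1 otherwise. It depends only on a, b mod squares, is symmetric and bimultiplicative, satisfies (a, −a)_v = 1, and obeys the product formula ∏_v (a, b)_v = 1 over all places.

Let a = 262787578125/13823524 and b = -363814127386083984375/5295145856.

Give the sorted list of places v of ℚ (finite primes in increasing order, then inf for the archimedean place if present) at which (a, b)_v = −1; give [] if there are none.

Mod squares: a ≡ 10005, b ≡ -8610. Check v ∈ {∞, 2, 3, 5, 7, 11, 13, 17, 23, 29, 41}.
v=2: v_2(a)=-2, v_2(b)=-7; units ≡ 5, 7 (mod 8); ε·ε+αω+βω = 0·1+-2·0+-7·1 ≡ 1  ⇒  (a,b)_2 = -1.
v=29: a=29^1·(≡14), b=29^2·(≡15) mod 29; (14|29)=-1, (15|29)=-1; (−1)^{1·2·14}·(-1)^2·(-1)^1 = -1.
v=23: a=23^1·(≡11), b=23^2·(≡19) mod 23; (11|23)=-1, (19|23)=-1; (−1)^{1·2·11}·(-1)^2·(-1)^1 = -1.
v=3: a=3^1·(≡2), b=3^5·(≡1) mod 3; (2|3)=-1, (1|3)=+1; (−1)^{1·5·1}·(-1)^5·(+1)^1 = +1.
v=17: a=17^0·(≡4), b=17^-2·(≡8) mod 17; (4|17)=+1, (8|17)=+1; (−1)^{0·-2·8}·(+1)^-2·(+1)^0 = +1.
v=5: a=5^7·(≡4), b=5^11·(≡3) mod 5; (4|5)=+1, (3|5)=-1; (−1)^{7·11·2}·(+1)^11·(-1)^7 = -1.
v=7: a=7^0·(≡2), b=7^-1·(≡4) mod 7; (2|7)=+1, (4|7)=+1; (−1)^{0·-1·3}·(+1)^-1·(+1)^0 = +1.
v=41: a=41^2·(≡9), b=41^3·(≡31) mod 41; (9|41)=+1, (31|41)=+1; (−1)^{2·3·20}·(+1)^3·(+1)^2 = +1.
v=∞: 10005 > 0 and -8610 < 0  ⇒  (a,b)_∞ = +1.
v=11: a=11^-2·(≡8), b=11^-2·(≡3) mod 11; (8|11)=-1, (3|11)=+1; (−1)^{-2·-2·5}·(-1)^-2·(+1)^-2 = +1.
v=13: a=13^-4·(≡11), b=13^-2·(≡1) mod 13; (11|13)=-1, (1|13)=+1; (−1)^{-4·-2·6}·(-1)^-2·(+1)^-4 = +1.
Ram(10005, -8610) = {2, 5, 23, 29}; no ℚ_2-point on the conic.

[2, 5, 23, 29]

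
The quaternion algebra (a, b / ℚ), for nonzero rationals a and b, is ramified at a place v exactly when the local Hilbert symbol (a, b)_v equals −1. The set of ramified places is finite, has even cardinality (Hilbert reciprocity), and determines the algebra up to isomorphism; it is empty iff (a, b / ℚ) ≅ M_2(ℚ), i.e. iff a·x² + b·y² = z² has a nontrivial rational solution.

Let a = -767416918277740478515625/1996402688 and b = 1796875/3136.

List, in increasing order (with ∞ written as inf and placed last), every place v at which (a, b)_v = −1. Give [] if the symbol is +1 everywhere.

[5, 7, 13, 23]

(a, b) ≡ (-123518395, 115) mod (ℚ^×)²; places V = {2, 5, 7, 11, 13, 23, 29, 37, ∞}.
(a,b)_5: α=23, u≡1; β=7, v≡3 (mod 5); (1|5)=+1, (3|5)=-1; sign (−1)^0·+1^7·-1^23 = -1.
(a,b)_2: α=-12, β=-6; u≡5, v≡3 (mod 8); ε(u)ε(v)=0·1, αω(v)=-12·1, βω(u)=-6·1; sum ≡ 0  ⇒  +1.
(a,b)_7: α=-5, u≡3; β=-2, v≡3 (mod 7); (3|7)=-1, (3|7)=-1; sign (−1)^0·-1^-2·-1^-5 = -1.
(a,b)_29: α=-1, u≡5; β=0, v≡16 (mod 29); (5|29)=+1, (16|29)=+1; sign (−1)^0·+1^0·+1^-1 = +1.
(a,b)_11: α=1, u≡9; β=0, v≡3 (mod 11); (9|11)=+1, (3|11)=+1; sign (−1)^0·+1^0·+1^1 = +1.
(a,b)_∞: sgn(-123518395)=−, sgn(115)=+, so +1.
(a,b)_37: α=1, u≡34; β=0, v≡28 (mod 37); (34|37)=+1, (28|37)=+1; sign (−1)^0·+1^0·+1^1 = +1.
(a,b)_13: α=1, u≡12; β=0, v≡5 (mod 13); (12|13)=+1, (5|13)=-1; sign (−1)^0·+1^0·-1^1 = -1.
(a,b)_23: α=3, u≡17; β=1, v≡5 (mod 23); (17|23)=-1, (5|23)=-1; sign (−1)^1·-1^1·-1^3 = -1.
(-123518395, 115 / ℚ) ramifies at {5, 7, 13, 23}: a division algebra.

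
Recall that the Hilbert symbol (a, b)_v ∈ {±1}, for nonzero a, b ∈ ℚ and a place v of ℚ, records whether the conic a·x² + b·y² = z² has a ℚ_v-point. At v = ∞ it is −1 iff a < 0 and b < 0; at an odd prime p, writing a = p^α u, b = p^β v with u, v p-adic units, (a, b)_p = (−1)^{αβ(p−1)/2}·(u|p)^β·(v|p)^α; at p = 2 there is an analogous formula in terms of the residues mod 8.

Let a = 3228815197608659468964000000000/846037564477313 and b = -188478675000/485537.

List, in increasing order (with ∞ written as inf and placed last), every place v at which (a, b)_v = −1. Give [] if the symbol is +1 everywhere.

[2, 5, 23, 43]

Mod squares: a ≡ 27370, b ≡ -1176910. Check v ∈ {∞, 2, 3, 5, 7, 11, 13, 17, 19, 23, 43}.
v=11: a=11^6·(≡8), b=11^2·(≡8) mod 11; (8|11)=-1, (8|11)=-1; (−1)^{6·2·5}·(-1)^2·(-1)^6 = +1.
v=13: a=13^-10·(≡2), b=13^-4·(≡2) mod 13; (2|13)=-1, (2|13)=-1; (−1)^{-10·-4·6}·(-1)^-4·(-1)^-10 = +1.
v=43: a=43^2·(≡37), b=43^1·(≡41) mod 43; (37|43)=-1, (41|43)=+1; (−1)^{2·1·21}·(-1)^1·(+1)^2 = -1.
v=∞: 27370 > 0 and -1176910 < 0  ⇒  (a,b)_∞ = +1.
v=19: a=19^-2·(≡15), b=19^0·(≡17) mod 19; (15|19)=-1, (17|19)=+1; (−1)^{-2·0·9}·(-1)^0·(+1)^-2 = +1.
v=2: v_2(a)=11, v_2(b)=3; units ≡ 5, 1 (mod 8); ε·ε+αω+βω = 0·0+11·0+3·1 ≡ 1  ⇒  (a,b)_2 = -1.
v=7: a=7^3·(≡1), b=7^1·(≡6) mod 7; (1|7)=+1, (6|7)=-1; (−1)^{3·1·3}·(+1)^1·(-1)^3 = +1.
v=3: a=3^10·(≡1), b=3^2·(≡2) mod 3; (1|3)=+1, (2|3)=-1; (−1)^{10·2·1}·(+1)^2·(-1)^10 = +1.
v=5: a=5^9·(≡1), b=5^5·(≡2) mod 5; (1|5)=+1, (2|5)=-1; (−1)^{9·5·2}·(+1)^5·(-1)^9 = -1.
v=23: a=23^3·(≡10), b=23^1·(≡22) mod 23; (10|23)=-1, (22|23)=-1; (−1)^{3·1·11}·(-1)^1·(-1)^3 = -1.
v=17: a=17^-1·(≡14), b=17^-1·(≡11) mod 17; (14|17)=-1, (11|17)=-1; (−1)^{-1·-1·8}·(-1)^-1·(-1)^-1 = +1.
|Ram(27370, -1176910)| = 4, even; anisotropic at {2, 5, 23, 43}.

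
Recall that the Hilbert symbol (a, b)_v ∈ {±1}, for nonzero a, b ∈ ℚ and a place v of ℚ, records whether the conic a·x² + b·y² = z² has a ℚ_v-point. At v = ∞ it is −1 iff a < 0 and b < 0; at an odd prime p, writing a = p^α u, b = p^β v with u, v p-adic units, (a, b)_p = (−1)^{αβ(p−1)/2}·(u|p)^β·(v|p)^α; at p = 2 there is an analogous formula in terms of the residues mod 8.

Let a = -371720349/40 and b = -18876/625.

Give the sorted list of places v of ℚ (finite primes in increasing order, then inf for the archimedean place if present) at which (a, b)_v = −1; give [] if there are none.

(a, b) ≡ (-28210, -39) mod (ℚ^×)²; places V = {2, 3, 5, 7, 11, 13, 31, ∞}.
(a,b)_∞: sgn(-28210)=−, sgn(-39)=−, so -1.
(a,b)_2: α=-3, β=2; u≡7, v≡1 (mod 8); ε(u)ε(v)=1·0, αω(v)=-3·0, βω(u)=2·0; sum ≡ 0  ⇒  +1.
(a,b)_13: α=1, u≡4; β=1, v≡4 (mod 13); (4|13)=+1, (4|13)=+1; sign (−1)^0·+1^1·+1^1 = +1.
(a,b)_7: α=1, u≡2; β=0, v≡5 (mod 7); (2|7)=+1, (5|7)=-1; sign (−1)^0·+1^0·-1^1 = -1.
(a,b)_3: α=2, u≡2; β=1, v≡2 (mod 3); (2|3)=-1, (2|3)=-1; sign (−1)^0·-1^1·-1^2 = -1.
(a,b)_31: α=1, u≡18; β=0, v≡13 (mod 31); (18|31)=+1, (13|31)=-1; sign (−1)^0·+1^0·-1^1 = -1.
(a,b)_5: α=-1, u≡2; β=-4, v≡4 (mod 5); (2|5)=-1, (4|5)=+1; sign (−1)^0·-1^-4·+1^-1 = +1.
(a,b)_11: α=4, u≡3; β=2, v≡1 (mod 11); (3|11)=+1, (1|11)=+1; sign (−1)^0·+1^2·+1^4 = +1.
(-28210, -39 / ℚ) ramifies at {3, 7, 31, ∞}: a division algebra.

[3, 7, 31, inf]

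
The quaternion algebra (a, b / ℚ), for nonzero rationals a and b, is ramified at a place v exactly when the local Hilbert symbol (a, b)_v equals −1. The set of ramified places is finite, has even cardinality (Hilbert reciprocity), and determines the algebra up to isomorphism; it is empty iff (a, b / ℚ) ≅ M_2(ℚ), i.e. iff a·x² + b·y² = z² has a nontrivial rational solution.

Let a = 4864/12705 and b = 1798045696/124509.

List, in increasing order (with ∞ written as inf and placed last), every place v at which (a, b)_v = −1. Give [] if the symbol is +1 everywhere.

[2, 19]

Mod squares: a ≡ 1995, b ≡ 399. Check v ∈ {∞, 2, 3, 5, 7, 11, 19}.
v=∞: 1995 > 0 and 399 > 0  ⇒  (a,b)_∞ = +1.
v=2: v_2(a)=8, v_2(b)=18; units ≡ 3, 7 (mod 8); ε·ε+αω+βω = 1·1+8·0+18·1 ≡ 1  ⇒  (a,b)_2 = -1.
v=3: a=3^-1·(≡2), b=3^-1·(≡1) mod 3; (2|3)=-1, (1|3)=+1; (−1)^{-1·-1·1}·(-1)^-1·(+1)^-1 = +1.
v=11: a=11^-2·(≡4), b=11^-2·(≡3) mod 11; (4|11)=+1, (3|11)=+1; (−1)^{-2·-2·5}·(+1)^-2·(+1)^-2 = +1.
v=7: a=7^-1·(≡3), b=7^-3·(≡1) mod 7; (3|7)=-1, (1|7)=+1; (−1)^{-1·-3·3}·(-1)^-3·(+1)^-1 = +1.
v=19: a=19^1·(≡8), b=19^3·(≡10) mod 19; (8|19)=-1, (10|19)=-1; (−1)^{1·3·9}·(-1)^3·(-1)^1 = -1.
v=5: a=5^-1·(≡4), b=5^0·(≡4) mod 5; (4|5)=+1, (4|5)=+1; (−1)^{-1·0·2}·(+1)^0·(+1)^-1 = +1.
(1995, 399 / ℚ) ramifies at {2, 19}: a division algebra.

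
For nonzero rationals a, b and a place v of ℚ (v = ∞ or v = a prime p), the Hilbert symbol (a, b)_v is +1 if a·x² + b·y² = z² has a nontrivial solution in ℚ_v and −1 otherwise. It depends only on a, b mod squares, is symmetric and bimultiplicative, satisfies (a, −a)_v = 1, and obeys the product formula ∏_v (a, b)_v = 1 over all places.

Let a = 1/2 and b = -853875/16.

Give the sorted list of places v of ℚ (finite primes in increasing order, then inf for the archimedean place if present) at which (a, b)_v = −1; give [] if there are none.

[2, 3, 5, 11]

(a, b) ≡ (2, -3795) mod (ℚ^×)²; places V = {2, 3, 5, 11, 23, ∞}.
(a,b)_3: α=0, u≡2; β=3, v≡1 (mod 3); (2|3)=-1, (1|3)=+1; sign (−1)^0·-1^3·+1^0 = -1.
(a,b)_2: α=-1, β=-4; u≡1, v≡5 (mod 8); ε(u)ε(v)=0·0, αω(v)=-1·1, βω(u)=-4·0; sum ≡ 1  ⇒  -1.
(a,b)_11: α=0, u≡6; β=1, v≡7 (mod 11); (6|11)=-1, (7|11)=-1; sign (−1)^0·-1^1·-1^0 = -1.
(a,b)_5: α=0, u≡3; β=3, v≡4 (mod 5); (3|5)=-1, (4|5)=+1; sign (−1)^0·-1^3·+1^0 = -1.
(a,b)_∞: sgn(2)=+, sgn(-3795)=−, so +1.
(a,b)_23: α=0, u≡12; β=1, v≡7 (mod 23); (12|23)=+1, (7|23)=-1; sign (−1)^0·+1^1·-1^0 = +1.
(2, -3795 / ℚ) ramifies at {2, 3, 5, 11}: a division algebra.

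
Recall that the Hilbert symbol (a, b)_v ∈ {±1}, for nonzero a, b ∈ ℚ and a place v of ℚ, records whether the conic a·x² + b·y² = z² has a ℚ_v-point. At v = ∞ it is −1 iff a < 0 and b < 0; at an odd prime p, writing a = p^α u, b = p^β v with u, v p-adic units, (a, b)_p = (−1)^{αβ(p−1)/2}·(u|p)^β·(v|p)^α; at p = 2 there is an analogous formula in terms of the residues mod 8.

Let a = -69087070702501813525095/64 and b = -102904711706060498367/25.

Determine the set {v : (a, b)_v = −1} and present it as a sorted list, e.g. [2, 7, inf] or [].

[5, 17, 23, inf]

Mod squares: a ≡ -115855, b ≡ -23. Check v ∈ {∞, 2, 3, 5, 7, 17, 23, 29, 47}.
v=3: a=3^4·(≡2), b=3^8·(≡1) mod 3; (2|3)=-1, (1|3)=+1; (−1)^{4·8·1}·(-1)^8·(+1)^4 = +1.
v=29: a=29^3·(≡22), b=29^2·(≡28) mod 29; (22|29)=+1, (28|29)=+1; (−1)^{3·2·14}·(+1)^2·(+1)^3 = +1.
v=∞: -115855 < 0 and -23 < 0  ⇒  (a,b)_∞ = -1.
v=47: a=47^3·(≡31), b=47^2·(≡18) mod 47; (31|47)=-1, (18|47)=+1; (−1)^{3·2·23}·(-1)^2·(+1)^3 = +1.
v=23: a=23^4·(≡5), b=23^3·(≡14) mod 23; (5|23)=-1, (14|23)=-1; (−1)^{4·3·11}·(-1)^3·(-1)^4 = -1.
v=2: v_2(a)=-6, v_2(b)=0; units ≡ 1, 1 (mod 8); ε·ε+αω+βω = 0·0+-6·0+0·0 ≡ 0  ⇒  (a,b)_2 = +1.
v=7: a=7^2·(≡2), b=7^4·(≡3) mod 7; (2|7)=+1, (3|7)=-1; (−1)^{2·4·3}·(+1)^4·(-1)^2 = +1.
v=5: a=5^1·(≡4), b=5^-2·(≡3) mod 5; (4|5)=+1, (3|5)=-1; (−1)^{1·-2·2}·(+1)^-2·(-1)^1 = -1.
v=17: a=17^3·(≡9), b=17^2·(≡3) mod 17; (9|17)=+1, (3|17)=-1; (−1)^{3·2·8}·(+1)^2·(-1)^3 = -1.
(-115855, -23 / ℚ) ramifies at {5, 17, 23, ∞}: a division algebra.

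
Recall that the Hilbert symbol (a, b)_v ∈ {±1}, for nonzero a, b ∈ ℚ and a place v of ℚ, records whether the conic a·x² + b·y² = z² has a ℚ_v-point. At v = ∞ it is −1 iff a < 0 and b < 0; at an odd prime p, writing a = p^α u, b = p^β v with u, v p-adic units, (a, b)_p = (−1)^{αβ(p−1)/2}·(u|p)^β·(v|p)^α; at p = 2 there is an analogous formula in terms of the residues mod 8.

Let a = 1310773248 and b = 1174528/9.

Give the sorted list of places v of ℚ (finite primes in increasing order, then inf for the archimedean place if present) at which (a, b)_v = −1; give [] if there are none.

[31, 37]

Mod squares: a ≡ 37, b ≡ 1147. Check v ∈ {∞, 2, 3, 31, 37}.
v=3: a=3^2·(≡1), b=3^-2·(≡1) mod 3; (1|3)=+1, (1|3)=+1; (−1)^{2·-2·1}·(+1)^-2·(+1)^2 = +1.
v=37: a=37^1·(≡25), b=37^1·(≡8) mod 37; (25|37)=+1, (8|37)=-1; (−1)^{1·1·18}·(+1)^1·(-1)^1 = -1.
v=∞: 37 > 0 and 1147 > 0  ⇒  (a,b)_∞ = +1.
v=2: v_2(a)=12, v_2(b)=10; units ≡ 5, 3 (mod 8); ε·ε+αω+βω = 0·1+12·1+10·1 ≡ 0  ⇒  (a,b)_2 = +1.
v=31: a=31^2·(≡30), b=31^1·(≡11) mod 31; (30|31)=-1, (11|31)=-1; (−1)^{2·1·15}·(-1)^1·(-1)^2 = -1.
(37, 1147 / ℚ) ramifies at {31, 37}: a division algebra.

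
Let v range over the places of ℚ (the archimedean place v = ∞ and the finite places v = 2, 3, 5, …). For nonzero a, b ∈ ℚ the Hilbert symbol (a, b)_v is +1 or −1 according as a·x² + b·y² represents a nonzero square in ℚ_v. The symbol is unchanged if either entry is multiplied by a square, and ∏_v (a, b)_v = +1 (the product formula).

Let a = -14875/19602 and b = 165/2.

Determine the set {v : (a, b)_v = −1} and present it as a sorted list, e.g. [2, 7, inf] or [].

Mod squares: a ≡ -1190, b ≡ 330. Check v ∈ {∞, 2, 3, 5, 7, 11, 17}.
v=3: a=3^-4·(≡1), b=3^1·(≡2) mod 3; (1|3)=+1, (2|3)=-1; (−1)^{-4·1·1}·(+1)^1·(-1)^-4 = +1.
v=∞: -1190 < 0 and 330 > 0  ⇒  (a,b)_∞ = +1.
v=5: a=5^3·(≡3), b=5^1·(≡4) mod 5; (3|5)=-1, (4|5)=+1; (−1)^{3·1·2}·(-1)^1·(+1)^3 = -1.
v=11: a=11^-2·(≡1), b=11^1·(≡2) mod 11; (1|11)=+1, (2|11)=-1; (−1)^{-2·1·5}·(+1)^1·(-1)^-2 = +1.
v=2: v_2(a)=-1, v_2(b)=-1; units ≡ 5, 5 (mod 8); ε·ε+αω+βω = 0·0+-1·1+-1·1 ≡ 0  ⇒  (a,b)_2 = +1.
v=17: a=17^1·(≡9), b=17^0·(≡6) mod 17; (9|17)=+1, (6|17)=-1; (−1)^{1·0·8}·(+1)^0·(-1)^1 = -1.
v=7: a=7^1·(≡5), b=7^0·(≡2) mod 7; (5|7)=-1, (2|7)=+1; (−1)^{1·0·3}·(-1)^0·(+1)^1 = +1.
|Ram(-1190, 330)| = 2, even; anisotropic at {5, 17}.

[5, 17]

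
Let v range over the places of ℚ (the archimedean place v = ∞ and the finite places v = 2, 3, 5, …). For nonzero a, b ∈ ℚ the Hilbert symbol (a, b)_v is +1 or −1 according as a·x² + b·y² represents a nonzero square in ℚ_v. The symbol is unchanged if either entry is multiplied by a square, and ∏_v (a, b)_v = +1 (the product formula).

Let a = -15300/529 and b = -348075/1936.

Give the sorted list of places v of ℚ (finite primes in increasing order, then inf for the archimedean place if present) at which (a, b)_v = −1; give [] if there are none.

(a, b) ≡ (-17, -1547) mod (ℚ^×)²; places V = {2, 3, 5, 7, 11, 13, 17, 23, ∞}.
(a,b)_23: α=-2, u≡18; β=0, v≡19 (mod 23); (18|23)=+1, (19|23)=-1; sign (−1)^0·+1^0·-1^-2 = +1.
(a,b)_3: α=2, u≡1; β=2, v≡1 (mod 3); (1|3)=+1, (1|3)=+1; sign (−1)^0·+1^2·+1^2 = +1.
(a,b)_7: α=0, u≡4; β=1, v≡6 (mod 7); (4|7)=+1, (6|7)=-1; sign (−1)^0·+1^1·-1^0 = +1.
(a,b)_17: α=1, u≡9; β=1, v≡12 (mod 17); (9|17)=+1, (12|17)=-1; sign (−1)^0·+1^1·-1^1 = -1.
(a,b)_13: α=0, u≡3; β=1, v≡8 (mod 13); (3|13)=+1, (8|13)=-1; sign (−1)^0·+1^1·-1^0 = +1.
(a,b)_5: α=2, u≡2; β=2, v≡2 (mod 5); (2|5)=-1, (2|5)=-1; sign (−1)^0·-1^2·-1^2 = +1.
(a,b)_∞: sgn(-17)=−, sgn(-1547)=−, so -1.
(a,b)_2: α=2, β=-4; u≡7, v≡5 (mod 8); ε(u)ε(v)=1·0, αω(v)=2·1, βω(u)=-4·0; sum ≡ 0  ⇒  +1.
(a,b)_11: α=0, u≡1; β=-2, v≡4 (mod 11); (1|11)=+1, (4|11)=+1; sign (−1)^0·+1^-2·+1^0 = +1.
|Ram(-17, -1547)| = 2, even; anisotropic at {17, ∞}.

[17, inf]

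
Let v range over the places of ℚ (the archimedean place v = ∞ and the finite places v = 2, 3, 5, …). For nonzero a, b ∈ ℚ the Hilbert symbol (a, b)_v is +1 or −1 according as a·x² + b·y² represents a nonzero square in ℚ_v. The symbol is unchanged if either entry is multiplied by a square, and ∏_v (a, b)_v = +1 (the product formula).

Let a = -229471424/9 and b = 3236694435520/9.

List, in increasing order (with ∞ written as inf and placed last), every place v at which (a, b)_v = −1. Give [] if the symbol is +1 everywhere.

Mod squares: a ≡ -3731, b ≡ 6355. Check v ∈ {∞, 2, 3, 5, 7, 13, 31, 41}.
v=41: a=41^1·(≡37), b=41^1·(≡4) mod 41; (37|41)=+1, (4|41)=+1; (−1)^{1·1·20}·(+1)^1·(+1)^1 = +1.
v=13: a=13^1·(≡10), b=13^2·(≡5) mod 13; (10|13)=+1, (5|13)=-1; (−1)^{1·2·6}·(+1)^2·(-1)^1 = -1.
v=2: v_2(a)=6, v_2(b)=6; units ≡ 5, 3 (mod 8); ε·ε+αω+βω = 0·1+6·1+6·1 ≡ 0  ⇒  (a,b)_2 = +1.
v=∞: -3731 < 0 and 6355 > 0  ⇒  (a,b)_∞ = +1.
v=3: a=3^-2·(≡1), b=3^-2·(≡1) mod 3; (1|3)=+1, (1|3)=+1; (−1)^{-2·-2·1}·(+1)^-2·(+1)^-2 = +1.
v=31: a=31^2·(≡1), b=31^3·(≡10) mod 31; (1|31)=+1, (10|31)=+1; (−1)^{2·3·15}·(+1)^3·(+1)^2 = +1.
v=5: a=5^0·(≡4), b=5^1·(≡1) mod 5; (4|5)=+1, (1|5)=+1; (−1)^{0·1·2}·(+1)^1·(+1)^0 = +1.
v=7: a=7^1·(≡6), b=7^2·(≡6) mod 7; (6|7)=-1, (6|7)=-1; (−1)^{1·2·3}·(-1)^2·(-1)^1 = -1.
(-3731, 6355 / ℚ) ramifies at {7, 13}: a division algebra.

[7, 13]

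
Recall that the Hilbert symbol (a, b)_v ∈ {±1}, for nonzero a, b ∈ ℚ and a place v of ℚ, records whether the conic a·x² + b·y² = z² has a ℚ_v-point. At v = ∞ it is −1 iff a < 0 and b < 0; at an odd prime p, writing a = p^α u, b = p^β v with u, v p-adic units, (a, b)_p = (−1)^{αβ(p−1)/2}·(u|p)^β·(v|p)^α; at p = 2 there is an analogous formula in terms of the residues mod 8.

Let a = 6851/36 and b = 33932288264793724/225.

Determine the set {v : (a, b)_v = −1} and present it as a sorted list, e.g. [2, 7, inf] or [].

[2, 17, 23, 37]

(a, b) ≡ (6851, 188071) mod (ℚ^×)²; places V = {2, 3, 5, 13, 17, 23, 31, 37, ∞}.
(a,b)_∞: sgn(6851)=+, sgn(188071)=+, so +1.
(a,b)_3: α=-2, u≡2; β=-2, v≡1 (mod 3); (2|3)=-1, (1|3)=+1; sign (−1)^0·-1^-2·+1^-2 = +1.
(a,b)_31: α=1, u≡7; β=4, v≡14 (mod 31); (7|31)=+1, (14|31)=+1; sign (−1)^0·+1^4·+1^1 = +1.
(a,b)_23: α=0, u≡21; β=1, v≡18 (mod 23); (21|23)=-1, (18|23)=+1; sign (−1)^0·-1^1·+1^0 = -1.
(a,b)_2: α=-2, β=2; u≡3, v≡7 (mod 8); ε(u)ε(v)=1·1, αω(v)=-2·0, βω(u)=2·1; sum ≡ 1  ⇒  -1.
(a,b)_13: α=1, u≡2; β=3, v≡7 (mod 13); (2|13)=-1, (7|13)=-1; sign (−1)^0·-1^3·-1^1 = +1.
(a,b)_5: α=0, u≡1; β=-2, v≡1 (mod 5); (1|5)=+1, (1|5)=+1; sign (−1)^0·+1^-2·+1^0 = +1.
(a,b)_17: α=1, u≡6; β=3, v≡1 (mod 17); (6|17)=-1, (1|17)=+1; sign (−1)^0·-1^3·+1^1 = -1.
(a,b)_37: α=0, u≡31; β=1, v≡31 (mod 37); (31|37)=-1, (31|37)=-1; sign (−1)^0·-1^1·-1^0 = -1.
|Ram(6851, 188071)| = 4, even; anisotropic at {2, 17, 23, 37}.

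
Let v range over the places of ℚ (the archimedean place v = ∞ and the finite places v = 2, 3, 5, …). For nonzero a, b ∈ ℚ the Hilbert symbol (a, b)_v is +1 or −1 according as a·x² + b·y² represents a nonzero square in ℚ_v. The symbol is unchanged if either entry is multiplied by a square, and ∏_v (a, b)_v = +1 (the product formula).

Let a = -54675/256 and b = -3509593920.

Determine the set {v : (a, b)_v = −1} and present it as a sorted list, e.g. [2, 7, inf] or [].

[3, 5, 23, inf]

(a, b) ≡ (-3, -805) mod (ℚ^×)²; places V = {2, 3, 5, 7, 23, 29, ∞}.
(a,b)_7: α=0, u≡4; β=1, v≡2 (mod 7); (4|7)=+1, (2|7)=+1; sign (−1)^0·+1^1·+1^0 = +1.
(a,b)_23: α=0, u≡14; β=1, v≡22 (mod 23); (14|23)=-1, (22|23)=-1; sign (−1)^0·-1^1·-1^0 = -1.
(a,b)_∞: sgn(-3)=−, sgn(-805)=−, so -1.
(a,b)_5: α=2, u≡3; β=1, v≡1 (mod 5); (3|5)=-1, (1|5)=+1; sign (−1)^0·-1^1·+1^2 = -1.
(a,b)_2: α=-8, β=6; u≡5, v≡3 (mod 8); ε(u)ε(v)=0·1, αω(v)=-8·1, βω(u)=6·1; sum ≡ 0  ⇒  +1.
(a,b)_3: α=7, u≡2; β=4, v≡2 (mod 3); (2|3)=-1, (2|3)=-1; sign (−1)^0·-1^4·-1^7 = -1.
(a,b)_29: α=0, u≡2; β=2, v≡9 (mod 29); (2|29)=-1, (9|29)=+1; sign (−1)^0·-1^2·+1^0 = +1.
Ram(-3, -805) = {3, 5, 23, ∞}; no ℚ_3-point on the conic.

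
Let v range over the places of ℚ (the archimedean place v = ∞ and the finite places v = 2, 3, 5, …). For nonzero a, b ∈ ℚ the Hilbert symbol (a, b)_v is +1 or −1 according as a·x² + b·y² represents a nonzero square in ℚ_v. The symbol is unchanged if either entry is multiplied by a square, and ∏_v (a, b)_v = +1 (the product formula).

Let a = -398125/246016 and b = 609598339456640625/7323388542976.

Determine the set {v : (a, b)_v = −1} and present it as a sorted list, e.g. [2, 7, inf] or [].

[3, 13]

Mod squares: a ≡ -13, b ≡ 969. Check v ∈ {∞, 2, 3, 5, 7, 11, 13, 17, 19, 31}.
v=5: a=5^4·(≡3), b=5^8·(≡4) mod 5; (3|5)=-1, (4|5)=+1; (−1)^{4·8·2}·(-1)^8·(+1)^4 = +1.
v=19: a=19^0·(≡5), b=19^1·(≡13) mod 19; (5|19)=+1, (13|19)=-1; (−1)^{0·1·9}·(+1)^1·(-1)^0 = +1.
v=11: a=11^0·(≡9), b=11^-2·(≡3) mod 11; (9|11)=+1, (3|11)=+1; (−1)^{0·-2·5}·(+1)^-2·(+1)^0 = +1.
v=2: v_2(a)=-8, v_2(b)=-16; units ≡ 3, 1 (mod 8); ε·ε+αω+βω = 1·0+-8·0+-16·1 ≡ 0  ⇒  (a,b)_2 = +1.
v=7: a=7^2·(≡2), b=7^6·(≡3) mod 7; (2|7)=+1, (3|7)=-1; (−1)^{2·6·3}·(+1)^6·(-1)^2 = +1.
v=13: a=13^1·(≡4), b=13^2·(≡8) mod 13; (4|13)=+1, (8|13)=-1; (−1)^{1·2·6}·(+1)^2·(-1)^1 = -1.
v=17: a=17^0·(≡13), b=17^1·(≡10) mod 17; (13|17)=+1, (10|17)=-1; (−1)^{0·1·8}·(+1)^1·(-1)^0 = +1.
v=3: a=3^0·(≡2), b=3^5·(≡2) mod 3; (2|3)=-1, (2|3)=-1; (−1)^{0·5·1}·(-1)^5·(-1)^0 = -1.
v=∞: -13 < 0 and 969 > 0  ⇒  (a,b)_∞ = +1.
v=31: a=31^-2·(≡1), b=31^-4·(≡18) mod 31; (1|31)=+1, (18|31)=+1; (−1)^{-2·-4·15}·(+1)^-4·(+1)^-2 = +1.
|Ram(-13, 969)| = 2, even; anisotropic at {3, 13}.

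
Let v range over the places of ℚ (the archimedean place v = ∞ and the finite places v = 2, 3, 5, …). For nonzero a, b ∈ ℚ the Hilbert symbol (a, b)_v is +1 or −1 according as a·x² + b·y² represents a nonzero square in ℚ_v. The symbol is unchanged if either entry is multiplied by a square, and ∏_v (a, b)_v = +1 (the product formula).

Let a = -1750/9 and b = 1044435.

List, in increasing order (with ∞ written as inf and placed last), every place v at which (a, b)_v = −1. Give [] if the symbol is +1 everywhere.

Mod squares: a ≡ -70, b ≡ 435. Check v ∈ {∞, 2, 3, 5, 7, 29}.
v=2: v_2(a)=1, v_2(b)=0; units ≡ 5, 3 (mod 8); ε·ε+αω+βω = 0·1+1·1+0·1 ≡ 1  ⇒  (a,b)_2 = -1.
v=3: a=3^-2·(≡2), b=3^1·(≡1) mod 3; (2|3)=-1, (1|3)=+1; (−1)^{-2·1·1}·(-1)^1·(+1)^-2 = -1.
v=∞: -70 < 0 and 435 > 0  ⇒  (a,b)_∞ = +1.
v=5: a=5^3·(≡4), b=5^1·(≡2) mod 5; (4|5)=+1, (2|5)=-1; (−1)^{3·1·2}·(+1)^1·(-1)^3 = -1.
v=7: a=7^1·(≡1), b=7^4·(≡1) mod 7; (1|7)=+1, (1|7)=+1; (−1)^{1·4·3}·(+1)^4·(+1)^1 = +1.
v=29: a=29^0·(≡15), b=29^1·(≡26) mod 29; (15|29)=-1, (26|29)=-1; (−1)^{0·1·14}·(-1)^1·(-1)^0 = -1.
(-70, 435 / ℚ) ramifies at {2, 3, 5, 29}: a division algebra.

[2, 3, 5, 29]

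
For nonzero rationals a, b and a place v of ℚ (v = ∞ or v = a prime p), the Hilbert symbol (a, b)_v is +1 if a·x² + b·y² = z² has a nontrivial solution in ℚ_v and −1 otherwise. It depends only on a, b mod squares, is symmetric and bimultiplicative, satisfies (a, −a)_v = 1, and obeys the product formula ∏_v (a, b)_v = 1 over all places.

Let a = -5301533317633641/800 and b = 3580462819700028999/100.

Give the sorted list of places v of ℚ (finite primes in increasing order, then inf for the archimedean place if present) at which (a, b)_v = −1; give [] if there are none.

[2, 23]

(a, b) ≡ (-2, 81719) mod (ℚ^×)²; places V = {2, 3, 5, 11, 17, 19, 23, ∞}.
(a,b)_2: α=-5, β=-2; u≡7, v≡7 (mod 8); ε(u)ε(v)=1·1, αω(v)=-5·0, βω(u)=-2·0; sum ≡ 1  ⇒  -1.
(a,b)_19: α=2, u≡16; β=3, v≡5 (mod 19); (16|19)=+1, (5|19)=+1; sign (−1)^0·+1^3·+1^2 = +1.
(a,b)_23: α=2, u≡11; β=3, v≡15 (mod 23); (11|23)=-1, (15|23)=-1; sign (−1)^0·-1^3·-1^2 = -1.
(a,b)_∞: sgn(-2)=−, sgn(81719)=+, so +1.
(a,b)_17: α=2, u≡15; β=3, v≡2 (mod 17); (15|17)=+1, (2|17)=+1; sign (−1)^0·+1^3·+1^2 = +1.
(a,b)_5: α=-2, u≡2; β=-2, v≡1 (mod 5); (2|5)=-1, (1|5)=+1; sign (−1)^0·-1^-2·+1^-2 = +1.
(a,b)_11: α=4, u≡1; β=3, v≡1 (mod 11); (1|11)=+1, (1|11)=+1; sign (−1)^0·+1^3·+1^4 = +1.
(a,b)_3: α=8, u≡1; β=8, v≡2 (mod 3); (1|3)=+1, (2|3)=-1; sign (−1)^0·+1^8·-1^8 = +1.
(-2, 81719 / ℚ) ramifies at {2, 23}: a division algebra.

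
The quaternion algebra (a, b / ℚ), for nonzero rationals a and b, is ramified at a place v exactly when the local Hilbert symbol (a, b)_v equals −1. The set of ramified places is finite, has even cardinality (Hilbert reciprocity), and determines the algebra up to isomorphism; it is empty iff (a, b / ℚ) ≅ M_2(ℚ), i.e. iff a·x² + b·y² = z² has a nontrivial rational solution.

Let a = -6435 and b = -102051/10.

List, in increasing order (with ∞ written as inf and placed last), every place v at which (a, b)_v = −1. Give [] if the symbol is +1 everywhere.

Mod squares: a ≡ -715, b ≡ -113390. Check v ∈ {∞, 2, 3, 5, 11, 13, 17, 23, 29}.
v=29: a=29^0·(≡3), b=29^1·(≡28) mod 29; (3|29)=-1, (28|29)=+1; (−1)^{0·1·14}·(-1)^1·(+1)^0 = -1.
v=23: a=23^0·(≡5), b=23^1·(≡14) mod 23; (5|23)=-1, (14|23)=-1; (−1)^{0·1·11}·(-1)^1·(-1)^0 = -1.
v=13: a=13^1·(≡12), b=13^0·(≡9) mod 13; (12|13)=+1, (9|13)=+1; (−1)^{1·0·6}·(+1)^0·(+1)^1 = +1.
v=11: a=11^1·(≡9), b=11^0·(≡4) mod 11; (9|11)=+1, (4|11)=+1; (−1)^{1·0·5}·(+1)^0·(+1)^1 = +1.
v=2: v_2(a)=0, v_2(b)=-1; units ≡ 5, 1 (mod 8); ε·ε+αω+βω = 0·0+0·0+-1·1 ≡ 1  ⇒  (a,b)_2 = -1.
v=5: a=5^1·(≡3), b=5^-1·(≡2) mod 5; (3|5)=-1, (2|5)=-1; (−1)^{1·-1·2}·(-1)^-1·(-1)^1 = +1.
v=17: a=17^0·(≡8), b=17^1·(≡10) mod 17; (8|17)=+1, (10|17)=-1; (−1)^{0·1·8}·(+1)^1·(-1)^0 = +1.
v=∞: -715 < 0 and -113390 < 0  ⇒  (a,b)_∞ = -1.
v=3: a=3^2·(≡2), b=3^2·(≡1) mod 3; (2|3)=-1, (1|3)=+1; (−1)^{2·2·1}·(-1)^2·(+1)^2 = +1.
|Ram(-715, -113390)| = 4, even; anisotropic at {2, 23, 29, ∞}.

[2, 23, 29, inf]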